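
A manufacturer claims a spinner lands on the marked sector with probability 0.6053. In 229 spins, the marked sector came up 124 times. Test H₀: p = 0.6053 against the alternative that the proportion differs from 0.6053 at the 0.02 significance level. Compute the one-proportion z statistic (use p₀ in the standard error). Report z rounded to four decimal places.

p̂ = 124/229 ≈ 0.541485.
Standard error under H₀: √(0.6053×0.3947/229) = 0.032300.
z = (0.541485 − 0.6053)/0.032300 = -0.063815/0.032300 = -1.9757.
Two-sided p-value ≈ 2·Φ(−1.976) = 0.0482; since p > α = 0.02, fail to reject H₀.

z = -1.9757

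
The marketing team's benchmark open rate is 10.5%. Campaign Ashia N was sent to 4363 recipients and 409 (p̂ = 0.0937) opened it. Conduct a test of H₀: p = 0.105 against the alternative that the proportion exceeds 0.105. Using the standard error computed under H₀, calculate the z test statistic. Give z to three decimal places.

z = -2.426

p̂ = 409/4363 ≈ 0.093743.
SE = √(p₀(1−p₀)/n) = √(0.093975/4363) = 0.004641.
z = (0.093743 − 0.105)/0.004641 = -0.011257/0.004641 = -2.426.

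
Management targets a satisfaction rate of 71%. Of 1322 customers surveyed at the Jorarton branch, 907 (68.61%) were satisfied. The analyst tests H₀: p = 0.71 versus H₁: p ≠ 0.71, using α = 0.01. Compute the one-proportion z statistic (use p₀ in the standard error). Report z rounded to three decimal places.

z = -1.917

p̂ = 907/1322 = 0.68608.
Under H₀, SE = √(0.71·0.29/1322) = √(0.000155749) = 0.01248.
z = (0.68608 − 0.71)/0.01248 = -0.02392/0.01248 = -1.917.
Two-sided p-value ≈ 2·Φ(−1.917) = 0.0553; since p > α = 0.01, fail to reject H₀.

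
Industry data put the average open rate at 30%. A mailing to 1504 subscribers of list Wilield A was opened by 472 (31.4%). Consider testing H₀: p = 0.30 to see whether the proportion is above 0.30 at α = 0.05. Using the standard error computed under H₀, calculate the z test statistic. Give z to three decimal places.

p̂ = 472/1504 = 0.31383.
SE = √(p₀(1−p₀)/n) = √(0.21/1504) = 0.01182.
z = (0.31383 − 0.3)/0.01182 = 0.01383/0.01182 = 1.170.
p-value = P(Z > 1.170) ≈ 0.1209, so at α = 0.05 we fail to reject H₀.

z = 1.170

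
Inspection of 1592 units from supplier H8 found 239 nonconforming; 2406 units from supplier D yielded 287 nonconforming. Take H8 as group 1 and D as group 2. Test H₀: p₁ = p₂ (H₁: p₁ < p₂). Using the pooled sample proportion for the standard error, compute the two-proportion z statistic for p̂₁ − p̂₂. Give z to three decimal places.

z = 2.824

p̂₁ = 239/1592 = 0.15013, p̂₂ = 287/2406 = 0.11929.
Pooled p̂ = (239+287)/(1592+2406) = 526/3998 = 0.13157.
SE = √(0.114256 × 0.00104377) = 0.01092.
z = (0.15013 − 0.11929)/0.01092 = 0.03084/0.01092 = 2.824.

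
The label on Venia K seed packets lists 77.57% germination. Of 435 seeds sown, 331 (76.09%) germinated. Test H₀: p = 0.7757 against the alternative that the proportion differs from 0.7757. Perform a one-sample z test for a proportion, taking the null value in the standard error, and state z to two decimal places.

z = -0.74

p̂ = 331/435 ≈ 0.7609.
Standard error under H₀: √(0.7757×0.2243/435) = 0.0200.
z = (0.7609 − 0.7757)/0.0200 = -0.0148/0.0200 = -0.74.
Two-sided p-value ≈ 2·Φ(−0.739) = 0.4599.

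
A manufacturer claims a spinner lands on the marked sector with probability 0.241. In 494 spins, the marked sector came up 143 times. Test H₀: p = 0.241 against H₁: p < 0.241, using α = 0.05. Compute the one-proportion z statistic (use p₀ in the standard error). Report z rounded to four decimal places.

z = 2.5191

p̂ = 143/494 = 0.2894737.
SE = √(p₀(1−p₀)/n) = √(0.18292/494) = 0.0192427.
z = (0.2894737 − 0.241)/0.0192427 = 0.0484737/0.0192427 = 2.5191.
p-value = P(Z < 2.519) ≈ 0.9941. With α = 0.05, fail to reject H₀.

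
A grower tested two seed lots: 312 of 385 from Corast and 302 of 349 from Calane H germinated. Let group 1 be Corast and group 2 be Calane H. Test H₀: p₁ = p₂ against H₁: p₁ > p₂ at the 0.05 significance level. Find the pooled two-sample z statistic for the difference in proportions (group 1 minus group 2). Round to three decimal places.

p̂₁ = 312/385 ≈ 0.81039, p̂₂ = 302/349 ≈ 0.86533.
Pooled p̂ = (312+302)/(385+349) = 614/734 = 0.83651.
SE = √(p̂(1−p̂)(1/n₁+1/n₂)) = √(0.83651·0.16349·0.00546273) = √(0.000747081) = 0.02733.
z = (0.81039 − 0.86533)/0.02733 = -0.05494/0.02733 = -2.010.
p-value = P(Z > -2.010) ≈ 0.9778; since p > α = 0.05, fail to reject H₀.

z = -2.010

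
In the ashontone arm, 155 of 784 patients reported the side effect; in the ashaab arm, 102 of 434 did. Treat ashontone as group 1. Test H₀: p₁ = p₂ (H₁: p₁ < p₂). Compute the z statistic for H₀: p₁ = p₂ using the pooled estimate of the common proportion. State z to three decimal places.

z = -1.529

p̂₁ = 155/784 = 0.19770, p̂₂ = 102/434 = 0.23502.
Pooled p̂ = (155+102)/(784+434) = 257/1218 = 0.21100.
SE = √(p̂(1−p̂)(1/n₁+1/n₂)) = √(0.21100·0.78900·0.00357966) = √(0.000595941) = 0.02441.
z = (0.19770 − 0.23502)/0.02441 = -0.03732/0.02441 = -1.529.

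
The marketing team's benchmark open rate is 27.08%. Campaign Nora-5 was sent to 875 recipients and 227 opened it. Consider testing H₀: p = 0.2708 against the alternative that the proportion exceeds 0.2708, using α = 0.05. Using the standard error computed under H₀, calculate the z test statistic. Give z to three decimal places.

p̂ = 227/875 ≈ 0.25943.
Standard error under H₀: √(0.2708×0.7292/875) = 0.01502.
z = (0.25943 − 0.2708)/0.01502 = -0.01137/0.01502 = -0.757.
p-value = P(Z > -0.757) ≈ 0.7755. With α = 0.05, fail to reject H₀.

z = -0.757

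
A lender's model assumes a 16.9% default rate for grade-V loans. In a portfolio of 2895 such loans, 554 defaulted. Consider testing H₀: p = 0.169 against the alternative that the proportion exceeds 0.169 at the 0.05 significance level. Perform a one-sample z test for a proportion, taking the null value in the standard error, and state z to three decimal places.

z = 3.211

p̂ = 554/2895 ≈ 0.191364.
Standard error under H₀: √(0.169×0.831/2895) = 0.006965.
z = (0.191364 − 0.169)/0.006965 = 0.022364/0.006965 = 3.211.
p-value = P(Z > 3.211) ≈ 0.0007. With α = 0.05, reject H₀.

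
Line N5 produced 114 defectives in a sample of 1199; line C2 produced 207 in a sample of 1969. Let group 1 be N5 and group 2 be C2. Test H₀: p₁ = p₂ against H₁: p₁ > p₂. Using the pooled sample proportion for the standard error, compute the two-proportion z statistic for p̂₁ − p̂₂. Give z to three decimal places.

z = -0.909

p̂₁ = 114/1199 ≈ 0.095079, p̂₂ = 207/1969 ≈ 0.105130.
Pooled p̂ = (114+207)/(1199+1969) = 321/3168 = 0.101326.
SE = √(p̂(1−p̂)(1/n₁+1/n₂)) = √(0.101326·0.898674·0.0013419) = √(0.000122192) = 0.011054.
z = (0.095079 − 0.105130)/0.011054 = -0.010051/0.011054 = -0.909.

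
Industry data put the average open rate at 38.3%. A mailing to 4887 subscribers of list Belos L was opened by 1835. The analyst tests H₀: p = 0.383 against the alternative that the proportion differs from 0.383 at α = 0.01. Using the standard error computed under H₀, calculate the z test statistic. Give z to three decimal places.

p̂ = 1835/4887 ≈ 0.37549.
Under H₀, SE = √(0.383·0.617/4887) = √(4.8355e-05) = 0.00695.
z = (0.37549 − 0.383)/0.00695 = -0.00751/0.00695 = -1.081.
Two-sided p-value ≈ 2·Φ(−1.081) = 0.2799. With α = 0.01, fail to reject H₀.

z = -1.081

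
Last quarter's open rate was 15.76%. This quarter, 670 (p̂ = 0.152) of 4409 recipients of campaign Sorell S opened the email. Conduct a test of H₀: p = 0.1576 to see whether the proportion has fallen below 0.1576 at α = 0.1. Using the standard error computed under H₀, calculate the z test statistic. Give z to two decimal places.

p̂ = 670/4409 = 0.15196.
Under H₀, SE = √(0.1576·0.8424/4409) = √(3.01116e-05) = 0.00549.
z = (0.15196 − 0.1576)/0.00549 = -0.00564/0.00549 = -1.03.
p-value = P(Z < -1.027) ≈ 0.1521, so at α = 0.1 we fail to reject H₀.

z = -1.03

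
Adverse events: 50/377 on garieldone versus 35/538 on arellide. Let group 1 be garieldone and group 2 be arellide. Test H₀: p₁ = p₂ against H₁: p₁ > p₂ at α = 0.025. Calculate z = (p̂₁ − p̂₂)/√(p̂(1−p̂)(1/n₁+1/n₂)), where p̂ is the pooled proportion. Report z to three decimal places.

p̂₁ = 50/377 = 0.132626, p̂₂ = 35/538 = 0.065056.
Pooled p̂ = (50+35)/(377+538) = 85/915 = 0.092896.
SE = √(0.0842665 × 0.00451126) = 0.019497.
z = (0.132626 − 0.065056)/0.019497 = 0.067570/0.019497 = 3.466.
p-value = P(Z > 3.466) ≈ 0.0003. With α = 0.025, reject H₀.

z = 3.466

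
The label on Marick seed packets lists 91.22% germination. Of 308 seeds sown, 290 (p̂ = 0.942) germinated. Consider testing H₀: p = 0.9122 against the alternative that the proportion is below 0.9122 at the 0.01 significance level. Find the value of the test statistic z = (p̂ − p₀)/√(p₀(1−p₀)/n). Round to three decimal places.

z = 1.821

p̂ = 290/308 ≈ 0.941558.
Under H₀, SE = √(0.9122·0.0878/308) = √(0.000260036) = 0.016126.
z = (0.941558 − 0.9122)/0.016126 = 0.029358/0.016126 = 1.821.
p-value = P(Z < 1.821) ≈ 0.9657; since p > α = 0.01, fail to reject H₀.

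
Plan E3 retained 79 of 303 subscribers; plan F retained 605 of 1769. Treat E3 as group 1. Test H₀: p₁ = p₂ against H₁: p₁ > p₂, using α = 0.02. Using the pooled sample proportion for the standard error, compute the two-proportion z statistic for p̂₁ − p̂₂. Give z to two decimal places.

z = -2.78

p̂₁ = 79/303 = 0.2607, p̂₂ = 605/1769 = 0.3420.
Pooled p̂ = (79+605)/(303+1769) = 684/2072 = 0.3301.
SE = √(0.221139 × 0.00386562) = 0.0292.
z = (0.2607 − 0.3420)/0.0292 = -0.0813/0.0292 = -2.78.
p-value = P(Z > -2.780) ≈ 0.9973. With α = 0.02, fail to reject H₀.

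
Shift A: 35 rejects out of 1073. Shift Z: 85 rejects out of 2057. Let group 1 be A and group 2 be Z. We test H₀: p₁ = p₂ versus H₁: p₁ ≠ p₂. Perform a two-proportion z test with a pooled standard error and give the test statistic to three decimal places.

z = -1.204

p̂₁ = 35/1073 = 0.032619, p̂₂ = 85/2057 = 0.041322.
Pooled p̂ = (35+85)/(1073+2057) = 120/3130 = 0.038339.
SE = √(0.0368688 × 0.00141811) = 0.007231.
z = (0.032619 − 0.041322)/0.007231 = -0.008703/0.007231 = -1.204.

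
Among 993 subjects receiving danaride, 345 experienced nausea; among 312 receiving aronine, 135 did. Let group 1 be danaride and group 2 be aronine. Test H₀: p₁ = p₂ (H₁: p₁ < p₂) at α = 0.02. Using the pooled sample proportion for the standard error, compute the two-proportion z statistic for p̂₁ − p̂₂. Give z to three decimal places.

z = -2.724

p̂₁ = 345/993 = 0.34743, p̂₂ = 135/312 = 0.43269.
Pooled p̂ = (345+135)/(993+312) = 480/1305 = 0.36782.
SE = √(0.232527 × 0.00421218) = 0.03130.
z = (0.34743 − 0.43269)/0.03130 = -0.08526/0.03130 = -2.724.
p-value = P(Z < -2.724) ≈ 0.0032; since p < α = 0.02, reject H₀.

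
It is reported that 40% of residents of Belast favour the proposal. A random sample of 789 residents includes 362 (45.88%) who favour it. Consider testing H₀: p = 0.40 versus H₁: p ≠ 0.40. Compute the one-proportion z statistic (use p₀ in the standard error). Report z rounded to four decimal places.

p̂ = 362/789 ≈ 0.458809.
Standard error under H₀: √(0.4×0.6/789) = 0.017441.
z = (0.458809 − 0.4)/0.017441 = 0.058809/0.017441 = 3.3719.
p-value = 2·P(Z > 3.372) ≈ 0.0007.

z = 3.3719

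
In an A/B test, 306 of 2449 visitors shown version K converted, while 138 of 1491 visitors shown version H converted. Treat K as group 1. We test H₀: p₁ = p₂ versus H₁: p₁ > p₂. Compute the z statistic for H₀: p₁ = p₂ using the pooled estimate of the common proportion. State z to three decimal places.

z = 3.119

p̂₁ = 306/2449 = 0.124949, p̂₂ = 138/1491 = 0.092555.
Pooled p̂ = (306+138)/(2449+1491) = 444/3940 = 0.112690.
SE = √(0.0999912 × 0.00107902) = 0.010387.
z = (0.124949 − 0.092555)/0.010387 = 0.032394/0.010387 = 3.119.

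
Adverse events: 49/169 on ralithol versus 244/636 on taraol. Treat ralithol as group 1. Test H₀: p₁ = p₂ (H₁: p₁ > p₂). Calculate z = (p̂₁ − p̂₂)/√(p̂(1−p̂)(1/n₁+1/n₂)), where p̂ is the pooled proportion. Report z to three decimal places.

z = -2.250

p̂₁ = 49/169 = 0.28994, p̂₂ = 244/636 = 0.38365.
Pooled p̂ = (49+244)/(169+636) = 293/805 = 0.36398.
SE = √(0.231497 × 0.00748949) = 0.04164.
z = (0.28994 − 0.38365)/0.04164 = -0.09371/0.04164 = -2.250.
p-value = P(Z > -2.250) ≈ 0.9878.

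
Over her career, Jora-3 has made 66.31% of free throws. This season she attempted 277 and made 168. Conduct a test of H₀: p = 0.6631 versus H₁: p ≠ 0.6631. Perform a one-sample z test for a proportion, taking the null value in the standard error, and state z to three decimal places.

z = -1.993

p̂ = 168/277 = 0.60650.
Under H₀, SE = √(0.6631·0.3369/277) = √(0.000806492) = 0.02840.
z = (0.60650 − 0.6631)/0.02840 = -0.05660/0.02840 = -1.993.
p-value = 2·P(Z > 1.993) ≈ 0.0462.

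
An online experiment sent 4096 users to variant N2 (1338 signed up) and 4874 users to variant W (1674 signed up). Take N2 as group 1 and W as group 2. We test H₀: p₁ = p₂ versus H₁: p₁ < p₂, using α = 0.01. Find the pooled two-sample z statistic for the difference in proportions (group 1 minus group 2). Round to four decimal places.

p̂₁ = 1338/4096 ≈ 0.326660, p̂₂ = 1674/4874 ≈ 0.343455.
Pooled p̂ = (1338+1674)/(4096+4874) = 3012/8970 = 0.335786.
SE = √(0.223034 × 0.000449311) = 0.010011.
z = (0.326660 − 0.343455)/0.010011 = -0.016795/0.010011 = -1.6777.
p-value = P(Z < -1.678) ≈ 0.0467, so at α = 0.01 we fail to reject H₀.

z = -1.6777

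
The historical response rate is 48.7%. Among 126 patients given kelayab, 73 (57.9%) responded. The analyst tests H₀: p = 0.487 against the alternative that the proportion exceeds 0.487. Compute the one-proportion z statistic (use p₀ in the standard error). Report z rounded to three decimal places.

p̂ = 73/126 ≈ 0.57937.
Under H₀, SE = √(0.487·0.513/126) = √(0.00198279) = 0.04453.
z = (0.57937 − 0.487)/0.04453 = 0.09237/0.04453 = 2.074.

z = 2.074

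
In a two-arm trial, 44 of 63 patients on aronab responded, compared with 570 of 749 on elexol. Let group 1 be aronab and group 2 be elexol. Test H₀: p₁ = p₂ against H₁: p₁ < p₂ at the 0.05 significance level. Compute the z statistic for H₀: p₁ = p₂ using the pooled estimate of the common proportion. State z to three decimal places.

p̂₁ = 44/63 ≈ 0.69841, p̂₂ = 570/749 ≈ 0.76101.
Pooled p̂ = (44+570)/(63+749) = 614/812 = 0.75616.
SE = √(0.184383 × 0.0172081) = 0.05633.
z = (0.69841 − 0.76101)/0.05633 = -0.06260/0.05633 = -1.111.
p-value = P(Z < -1.111) ≈ 0.1332; since p > α = 0.05, fail to reject H₀.

z = -1.111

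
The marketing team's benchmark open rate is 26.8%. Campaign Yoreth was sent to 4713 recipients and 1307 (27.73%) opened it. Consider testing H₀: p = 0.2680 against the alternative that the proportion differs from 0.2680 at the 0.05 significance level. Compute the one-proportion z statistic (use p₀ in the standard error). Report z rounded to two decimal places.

p̂ = 1307/4713 ≈ 0.27732.
Standard error under H₀: √(0.268×0.732/4713) = 0.00645.
z = (0.27732 − 0.268)/0.00645 = 0.00932/0.00645 = 1.44.
p-value = 2·P(Z > 1.444) ≈ 0.1487. With α = 0.05, fail to reject H₀.

z = 1.44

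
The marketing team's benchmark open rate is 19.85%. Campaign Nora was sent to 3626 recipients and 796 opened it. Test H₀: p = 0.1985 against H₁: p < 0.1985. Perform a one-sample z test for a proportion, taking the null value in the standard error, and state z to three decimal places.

z = 3.174

p̂ = 796/3626 = 0.219526.
SE = √(p₀(1−p₀)/n) = √(0.1591/3626) = 0.006624.
z = (0.219526 − 0.1985)/0.006624 = 0.021026/0.006624 = 3.174.
p-value = P(Z < 3.174) ≈ 0.9992.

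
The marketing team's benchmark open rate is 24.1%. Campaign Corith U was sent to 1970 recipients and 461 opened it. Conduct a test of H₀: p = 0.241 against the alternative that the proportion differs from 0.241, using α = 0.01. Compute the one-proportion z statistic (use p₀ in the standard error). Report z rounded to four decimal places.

z = -0.7254

p̂ = 461/1970 ≈ 0.234010.
Under H₀, SE = √(0.241·0.759/1970) = √(9.28523e-05) = 0.009636.
z = (0.234010 − 0.241)/0.009636 = -0.006990/0.009636 = -0.7254.
p-value = 2·P(Z > 0.725) ≈ 0.4682. With α = 0.01, fail to reject H₀.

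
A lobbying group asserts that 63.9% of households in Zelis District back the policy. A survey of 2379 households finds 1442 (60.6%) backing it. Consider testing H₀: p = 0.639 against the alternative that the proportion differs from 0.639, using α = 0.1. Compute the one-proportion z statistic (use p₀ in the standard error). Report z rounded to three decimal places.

z = -3.337

p̂ = 1442/2379 = 0.606137.
Standard error under H₀: √(0.639×0.361/2379) = 0.009847.
z = (0.606137 − 0.639)/0.009847 = -0.032863/0.009847 = -3.337.
p-value = 2·P(Z > 3.337) ≈ 0.0008, so at α = 0.1 we reject H₀.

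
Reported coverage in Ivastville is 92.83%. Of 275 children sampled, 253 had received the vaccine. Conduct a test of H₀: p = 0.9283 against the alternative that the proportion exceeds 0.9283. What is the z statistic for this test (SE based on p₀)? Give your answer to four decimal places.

z = -0.5335

p̂ = 253/275 ≈ 0.920000.
SE = √(p₀(1−p₀)/n) = √(0.066559/275) = 0.015557.
z = (0.920000 − 0.9283)/0.015557 = -0.008300/0.015557 = -0.5335.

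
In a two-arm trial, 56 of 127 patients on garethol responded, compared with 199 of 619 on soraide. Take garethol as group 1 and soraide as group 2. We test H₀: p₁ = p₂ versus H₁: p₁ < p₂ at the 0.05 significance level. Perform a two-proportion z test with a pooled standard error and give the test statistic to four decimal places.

z = 2.5854

p̂₁ = 56/127 ≈ 0.440945, p̂₂ = 199/619 ≈ 0.321486.
Pooled p̂ = (56+199)/(127+619) = 255/746 = 0.341823.
SE = √(p̂(1−p̂)(1/n₁+1/n₂)) = √(0.341823·0.658177·0.00948952) = √(0.00213495) = 0.046206.
z = (0.440945 − 0.321486)/0.046206 = 0.119459/0.046206 = 2.5854.
p-value = P(Z < 2.585) ≈ 0.9951, so at α = 0.05 we fail to reject H₀.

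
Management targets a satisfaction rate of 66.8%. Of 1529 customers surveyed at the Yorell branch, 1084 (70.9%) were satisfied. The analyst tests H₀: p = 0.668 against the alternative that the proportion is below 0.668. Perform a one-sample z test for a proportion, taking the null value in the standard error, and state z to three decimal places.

p̂ = 1084/1529 ≈ 0.708960.
SE = √(p₀(1−p₀)/n) = √(0.22178/1529) = 0.012044.
z = (0.708960 − 0.668)/0.012044 = 0.040960/0.012044 = 3.401.
p-value = P(Z < 3.401) ≈ 0.9997.

z = 3.401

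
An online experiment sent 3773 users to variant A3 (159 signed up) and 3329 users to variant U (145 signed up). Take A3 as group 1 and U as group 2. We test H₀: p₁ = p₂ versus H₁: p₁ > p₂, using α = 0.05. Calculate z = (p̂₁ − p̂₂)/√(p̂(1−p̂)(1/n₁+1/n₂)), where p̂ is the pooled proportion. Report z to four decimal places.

z = -0.2940

p̂₁ = 159/3773 = 0.042142, p̂₂ = 145/3329 = 0.043557.
Pooled p̂ = (159+145)/(3773+3329) = 304/7102 = 0.042805.
SE = √(0.0409726 × 0.000565432) = 0.004813.
z = (0.042142 − 0.043557)/0.004813 = -0.001415/0.004813 = -0.2940.
p-value = P(Z > -0.294) ≈ 0.6156; since p > α = 0.05, fail to reject H₀.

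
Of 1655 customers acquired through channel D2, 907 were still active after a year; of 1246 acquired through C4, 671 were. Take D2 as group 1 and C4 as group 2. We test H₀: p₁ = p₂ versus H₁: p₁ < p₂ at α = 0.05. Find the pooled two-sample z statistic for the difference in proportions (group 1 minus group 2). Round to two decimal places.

p̂₁ = 907/1655 ≈ 0.5480, p̂₂ = 671/1246 ≈ 0.5385.
Pooled p̂ = (907+671)/(1655+1246) = 1578/2901 = 0.5440.
SE = √(0.248068 × 0.0014068) = 0.0187.
z = (0.5480 − 0.5385)/0.0187 = 0.0095/0.0187 = 0.51.
p-value = P(Z < 0.509) ≈ 0.6947. With α = 0.05, fail to reject H₀.

z = 0.51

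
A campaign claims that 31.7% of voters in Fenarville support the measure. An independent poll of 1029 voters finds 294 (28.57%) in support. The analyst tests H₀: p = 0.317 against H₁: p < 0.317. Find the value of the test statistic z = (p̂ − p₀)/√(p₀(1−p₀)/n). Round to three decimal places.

p̂ = 294/1029 ≈ 0.285714.
Standard error under H₀: √(0.317×0.683/1029) = 0.014505.
z = (0.285714 − 0.317)/0.014505 = -0.031286/0.014505 = -2.157.
p-value = P(Z < -2.157) ≈ 0.0155.

z = -2.157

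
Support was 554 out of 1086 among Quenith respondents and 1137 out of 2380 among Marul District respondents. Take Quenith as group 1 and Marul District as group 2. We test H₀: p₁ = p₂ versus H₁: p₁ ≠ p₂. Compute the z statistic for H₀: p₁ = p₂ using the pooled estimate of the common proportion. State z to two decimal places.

z = 1.77

p̂₁ = 554/1086 = 0.5101, p̂₂ = 1137/2380 = 0.4777.
Pooled p̂ = (554+1137)/(1086+2380) = 1691/3466 = 0.4879.
SE = √(0.249853 × 0.00134098) = 0.0183.
z = (0.5101 − 0.4777)/0.0183 = 0.0324/0.0183 = 1.77.
Two-sided p-value ≈ 2·Φ(−1.770) = 0.0767.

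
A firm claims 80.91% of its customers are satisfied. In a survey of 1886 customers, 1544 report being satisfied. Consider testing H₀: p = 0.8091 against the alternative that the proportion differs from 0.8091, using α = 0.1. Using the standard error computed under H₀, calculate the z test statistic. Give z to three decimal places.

p̂ = 1544/1886 = 0.818664.
SE = √(p₀(1−p₀)/n) = √(0.15446/1886) = 0.009050.
z = (0.818664 − 0.8091)/0.009050 = 0.009564/0.009050 = 1.057.
Two-sided p-value ≈ 2·Φ(−1.057) = 0.2906, so at α = 0.1 we fail to reject H₀.

z = 1.057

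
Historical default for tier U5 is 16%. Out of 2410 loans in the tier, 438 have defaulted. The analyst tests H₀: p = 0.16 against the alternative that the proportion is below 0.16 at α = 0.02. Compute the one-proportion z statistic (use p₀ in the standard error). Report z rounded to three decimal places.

z = 2.912

p̂ = 438/2410 ≈ 0.1817427.
SE = √(p₀(1−p₀)/n) = √(0.1344/2410) = 0.0074678.
z = (0.1817427 − 0.16)/0.0074678 = 0.0217427/0.0074678 = 2.912.
p-value = P(Z < 2.912) ≈ 0.9982. With α = 0.02, fail to reject H₀.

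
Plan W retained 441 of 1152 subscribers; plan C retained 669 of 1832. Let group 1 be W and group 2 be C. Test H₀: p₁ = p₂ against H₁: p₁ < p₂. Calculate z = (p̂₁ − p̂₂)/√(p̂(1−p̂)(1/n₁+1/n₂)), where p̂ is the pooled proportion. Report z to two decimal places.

p̂₁ = 441/1152 ≈ 0.3828, p̂₂ = 669/1832 ≈ 0.3652.
Pooled p̂ = (441+669)/(1152+1832) = 1110/2984 = 0.3720.
SE = √(0.233612 × 0.00141391) = 0.0182.
z = (0.3828 − 0.3652)/0.0182 = 0.0176/0.0182 = 0.97.
p-value = P(Z < 0.970) ≈ 0.8341.

z = 0.97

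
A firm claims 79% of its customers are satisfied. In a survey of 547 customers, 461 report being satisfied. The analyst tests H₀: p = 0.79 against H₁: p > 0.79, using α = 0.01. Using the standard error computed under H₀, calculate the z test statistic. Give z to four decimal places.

z = 3.0306

p̂ = 461/547 = 0.8427788.
SE = √(p₀(1−p₀)/n) = √(0.1659/547) = 0.0174152.
z = (0.8427788 − 0.79)/0.0174152 = 0.0527788/0.0174152 = 3.0306.
p-value = P(Z > 3.031) ≈ 0.0012. With α = 0.01, reject H₀.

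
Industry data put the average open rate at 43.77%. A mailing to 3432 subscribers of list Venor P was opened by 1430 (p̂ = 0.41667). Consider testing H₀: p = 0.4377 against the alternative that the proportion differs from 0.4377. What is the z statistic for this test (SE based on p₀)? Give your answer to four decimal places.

z = -2.4838

p̂ = 1430/3432 = 0.416667.
SE = √(p₀(1−p₀)/n) = √(0.24612/3432) = 0.008468.
z = (0.416667 − 0.4377)/0.008468 = -0.021033/0.008468 = -2.4838.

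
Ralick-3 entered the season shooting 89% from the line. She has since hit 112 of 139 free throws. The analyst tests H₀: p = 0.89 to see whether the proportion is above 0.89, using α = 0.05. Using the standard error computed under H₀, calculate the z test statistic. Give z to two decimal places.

z = -3.17

p̂ = 112/139 = 0.80576.
Under H₀, SE = √(0.89·0.11/139) = √(0.000704317) = 0.02654.
z = (0.80576 − 0.89)/0.02654 = -0.08424/0.02654 = -3.17.
p-value = P(Z > -3.174) ≈ 0.9992, so at α = 0.05 we fail to reject H₀.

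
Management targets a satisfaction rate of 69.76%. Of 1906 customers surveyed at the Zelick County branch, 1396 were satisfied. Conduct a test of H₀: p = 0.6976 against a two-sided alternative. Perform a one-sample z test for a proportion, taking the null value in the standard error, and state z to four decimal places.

z = 3.3101

p̂ = 1396/1906 = 0.7324239.
Under H₀, SE = √(0.6976·0.3024/1906) = √(0.000110679) = 0.0105204.
z = (0.7324239 − 0.6976)/0.0105204 = 0.0348239/0.0105204 = 3.3101.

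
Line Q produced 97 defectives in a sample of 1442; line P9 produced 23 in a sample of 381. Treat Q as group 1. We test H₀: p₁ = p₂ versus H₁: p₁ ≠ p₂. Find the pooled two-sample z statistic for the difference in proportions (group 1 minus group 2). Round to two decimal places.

p̂₁ = 97/1442 = 0.0673, p̂₂ = 23/381 = 0.0604.
Pooled p̂ = (97+23)/(1442+381) = 120/1823 = 0.0658.
SE = √(p̂(1−p̂)(1/n₁+1/n₂)) = √(0.0658·0.9342·0.00331815) = √(0.000204042) = 0.0143.
z = (0.0673 − 0.0604)/0.0143 = 0.0069/0.0143 = 0.48.
Two-sided p-value ≈ 2·Φ(−0.483) = 0.6291.

z = 0.48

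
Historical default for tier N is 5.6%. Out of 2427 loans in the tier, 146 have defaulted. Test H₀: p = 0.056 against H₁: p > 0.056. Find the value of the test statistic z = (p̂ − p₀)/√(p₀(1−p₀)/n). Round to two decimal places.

p̂ = 146/2427 = 0.0602.
Standard error under H₀: √(0.056×0.944/2427) = 0.0047.
z = (0.0602 − 0.056)/0.0047 = 0.0042/0.0047 = 0.89.
p-value = P(Z > 0.891) ≈ 0.1866.

z = 0.89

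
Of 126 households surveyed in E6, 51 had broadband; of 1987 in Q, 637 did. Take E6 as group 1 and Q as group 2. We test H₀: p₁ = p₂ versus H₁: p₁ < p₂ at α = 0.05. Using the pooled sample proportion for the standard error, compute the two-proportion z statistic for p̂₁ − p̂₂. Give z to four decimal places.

p̂₁ = 51/126 = 0.404762, p̂₂ = 637/1987 = 0.320584.
Pooled p̂ = (51+637)/(126+1987) = 688/2113 = 0.325603.
SE = √(p̂(1−p̂)(1/n₁+1/n₂)) = √(0.325603·0.674397·0.00843978) = √(0.00185326) = 0.043049.
z = (0.404762 − 0.320584)/0.043049 = 0.084178/0.043049 = 1.9554.
p-value = P(Z < 1.955) ≈ 0.9747, so at α = 0.05 we fail to reject H₀.

z = 1.9554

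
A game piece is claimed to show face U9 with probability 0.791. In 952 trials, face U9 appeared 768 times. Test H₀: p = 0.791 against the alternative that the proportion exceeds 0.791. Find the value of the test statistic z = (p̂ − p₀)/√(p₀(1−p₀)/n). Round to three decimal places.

z = 1.193

p̂ = 768/952 = 0.80672.
Standard error under H₀: √(0.791×0.209/952) = 0.01318.
z = (0.80672 − 0.791)/0.01318 = 0.01572/0.01318 = 1.193.
p-value = P(Z > 1.193) ≈ 0.1164.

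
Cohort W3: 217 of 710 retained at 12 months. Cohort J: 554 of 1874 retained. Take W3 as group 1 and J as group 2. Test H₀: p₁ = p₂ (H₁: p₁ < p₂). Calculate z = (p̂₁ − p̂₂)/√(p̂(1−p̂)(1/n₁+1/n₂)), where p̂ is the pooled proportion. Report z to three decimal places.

z = 0.496

p̂₁ = 217/710 = 0.305634, p̂₂ = 554/1874 = 0.295624.
Pooled p̂ = (217+554)/(710+1874) = 771/2584 = 0.298375.
SE = √(0.209347 × 0.00194207) = 0.020163.
z = (0.305634 − 0.295624)/0.020163 = 0.010010/0.020163 = 0.496.
p-value = P(Z < 0.496) ≈ 0.6902.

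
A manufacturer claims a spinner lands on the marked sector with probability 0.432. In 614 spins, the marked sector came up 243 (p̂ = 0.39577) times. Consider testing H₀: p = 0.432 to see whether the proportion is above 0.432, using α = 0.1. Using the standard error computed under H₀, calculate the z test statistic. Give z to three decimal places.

z = -1.813

p̂ = 243/614 = 0.395765.
Standard error under H₀: √(0.432×0.568/614) = 0.019991.
z = (0.395765 − 0.432)/0.019991 = -0.036235/0.019991 = -1.813.
p-value = P(Z > -1.813) ≈ 0.9650, so at α = 0.1 we fail to reject H₀.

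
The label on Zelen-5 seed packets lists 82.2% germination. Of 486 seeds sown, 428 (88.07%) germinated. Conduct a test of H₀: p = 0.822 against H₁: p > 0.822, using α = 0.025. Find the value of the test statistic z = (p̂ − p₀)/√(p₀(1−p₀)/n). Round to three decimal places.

z = 3.381

p̂ = 428/486 = 0.88066.
Under H₀, SE = √(0.822·0.178/486) = √(0.000301062) = 0.01735.
z = (0.88066 − 0.822)/0.01735 = 0.05866/0.01735 = 3.381.
p-value = P(Z > 3.381) ≈ 0.0004; since p < α = 0.025, reject H₀.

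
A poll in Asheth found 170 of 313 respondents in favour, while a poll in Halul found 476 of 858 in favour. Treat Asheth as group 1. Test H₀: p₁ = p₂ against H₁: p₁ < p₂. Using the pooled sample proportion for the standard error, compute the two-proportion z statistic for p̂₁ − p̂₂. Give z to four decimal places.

z = -0.3547

p̂₁ = 170/313 = 0.543131, p̂₂ = 476/858 = 0.554779.
Pooled p̂ = (170+476)/(313+858) = 646/1171 = 0.551665.
SE = √(p̂(1−p̂)(1/n₁+1/n₂)) = √(0.551665·0.448335·0.00436039) = √(0.00107846) = 0.032840.
z = (0.543131 − 0.554779)/0.032840 = -0.011648/0.032840 = -0.3547.
p-value = P(Z < -0.355) ≈ 0.3614.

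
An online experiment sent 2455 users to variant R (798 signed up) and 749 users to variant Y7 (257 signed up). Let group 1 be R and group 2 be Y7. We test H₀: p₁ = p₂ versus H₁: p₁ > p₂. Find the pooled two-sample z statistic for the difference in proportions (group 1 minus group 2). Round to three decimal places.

p̂₁ = 798/2455 ≈ 0.32505, p̂₂ = 257/749 ≈ 0.34312.
Pooled p̂ = (798+257)/(2455+749) = 1055/3204 = 0.32928.
SE = √(0.220853 × 0.00174245) = 0.01962.
z = (0.32505 − 0.34312)/0.01962 = -0.01807/0.01962 = -0.921.

z = -0.921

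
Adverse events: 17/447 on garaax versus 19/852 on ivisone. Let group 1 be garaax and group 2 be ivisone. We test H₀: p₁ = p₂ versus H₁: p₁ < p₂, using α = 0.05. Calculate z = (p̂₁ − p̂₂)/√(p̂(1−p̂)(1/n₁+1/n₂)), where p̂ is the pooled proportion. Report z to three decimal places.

z = 1.641

p̂₁ = 17/447 ≈ 0.038031, p̂₂ = 19/852 ≈ 0.022300.
Pooled p̂ = (17+19)/(447+852) = 36/1299 = 0.027714.
SE = √(0.0269456 × 0.00341085) = 0.009587.
z = (0.038031 − 0.022300)/0.009587 = 0.015731/0.009587 = 1.641.
p-value = P(Z < 1.641) ≈ 0.9496, so at α = 0.05 we fail to reject H₀.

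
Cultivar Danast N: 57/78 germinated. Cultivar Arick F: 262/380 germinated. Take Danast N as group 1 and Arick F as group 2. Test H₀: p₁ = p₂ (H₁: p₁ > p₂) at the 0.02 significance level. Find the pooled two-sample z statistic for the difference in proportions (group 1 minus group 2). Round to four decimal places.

p̂₁ = 57/78 = 0.7307692, p̂₂ = 262/380 = 0.6894737.
Pooled p̂ = (57+262)/(78+380) = 319/458 = 0.6965066.
SE = √(p̂(1−p̂)(1/n₁+1/n₂)) = √(0.6965066·0.3034934·0.0154521) = √(0.00326634) = 0.0571519.
z = (0.7307692 − 0.6894737)/0.0571519 = 0.0412955/0.0571519 = 0.7226.
p-value = P(Z > 0.723) ≈ 0.2350. With α = 0.02, fail to reject H₀.

z = 0.7226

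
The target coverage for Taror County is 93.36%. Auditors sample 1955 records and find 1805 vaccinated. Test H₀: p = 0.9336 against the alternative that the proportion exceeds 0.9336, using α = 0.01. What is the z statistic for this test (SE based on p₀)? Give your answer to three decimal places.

p̂ = 1805/1955 = 0.923274.
Under H₀, SE = √(0.9336·0.0664/1955) = √(3.1709e-05) = 0.005631.
z = (0.923274 − 0.9336)/0.005631 = -0.010326/0.005631 = -1.834.
p-value = P(Z > -1.834) ≈ 0.9667, so at α = 0.01 we fail to reject H₀.

z = -1.834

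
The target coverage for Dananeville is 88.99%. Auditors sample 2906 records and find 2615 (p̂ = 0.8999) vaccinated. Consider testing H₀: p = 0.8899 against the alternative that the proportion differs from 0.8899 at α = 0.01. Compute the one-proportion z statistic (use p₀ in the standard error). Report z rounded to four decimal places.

p̂ = 2615/2906 ≈ 0.8998624.
Standard error under H₀: √(0.8899×0.1101/2906) = 0.0058065.
z = (0.8998624 − 0.8899)/0.0058065 = 0.0099624/0.0058065 = 1.7157.
Two-sided p-value ≈ 2·Φ(−1.716) = 0.0862; since p > α = 0.01, fail to reject H₀.

z = 1.7157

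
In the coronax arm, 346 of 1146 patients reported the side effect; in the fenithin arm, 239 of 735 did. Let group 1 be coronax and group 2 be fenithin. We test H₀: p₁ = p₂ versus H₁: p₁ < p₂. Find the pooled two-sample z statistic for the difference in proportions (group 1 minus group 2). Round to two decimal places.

z = -1.06

p̂₁ = 346/1146 ≈ 0.3019, p̂₂ = 239/735 ≈ 0.3252.
Pooled p̂ = (346+239)/(1146+735) = 585/1881 = 0.3110.
SE = √(p̂(1−p̂)(1/n₁+1/n₂)) = √(0.3110·0.6890·0.00223314) = √(0.00047852) = 0.0219.
z = (0.3019 − 0.3252)/0.0219 = -0.0233/0.0219 = -1.06.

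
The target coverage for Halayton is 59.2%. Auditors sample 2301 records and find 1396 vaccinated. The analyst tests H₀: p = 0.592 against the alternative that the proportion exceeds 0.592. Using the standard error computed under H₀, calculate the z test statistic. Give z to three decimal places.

p̂ = 1396/2301 = 0.606693.
Under H₀, SE = √(0.592·0.408/2301) = √(0.00010497) = 0.010245.
z = (0.606693 − 0.592)/0.010245 = 0.014693/0.010245 = 1.434.
p-value = P(Z > 1.434) ≈ 0.0758.

z = 1.434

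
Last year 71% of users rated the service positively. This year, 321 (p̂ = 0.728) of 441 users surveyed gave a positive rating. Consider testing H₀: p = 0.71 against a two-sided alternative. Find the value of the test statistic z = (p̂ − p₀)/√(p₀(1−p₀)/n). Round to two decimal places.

p̂ = 321/441 ≈ 0.7279.
Standard error under H₀: √(0.71×0.29/441) = 0.0216.
z = (0.7279 − 0.71)/0.0216 = 0.0179/0.0216 = 0.83.
p-value = 2·P(Z > 0.828) ≈ 0.4077.

z = 0.83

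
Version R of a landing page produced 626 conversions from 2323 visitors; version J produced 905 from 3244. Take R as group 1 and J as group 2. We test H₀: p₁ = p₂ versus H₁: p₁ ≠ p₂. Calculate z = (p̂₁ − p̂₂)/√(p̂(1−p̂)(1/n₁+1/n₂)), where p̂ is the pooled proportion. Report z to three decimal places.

z = -0.783

p̂₁ = 626/2323 ≈ 0.26948, p̂₂ = 905/3244 ≈ 0.27898.
Pooled p̂ = (626+905)/(2323+3244) = 1531/5567 = 0.27501.
SE = √(p̂(1−p̂)(1/n₁+1/n₂)) = √(0.27501·0.72499·0.000738739) = √(0.000147291) = 0.01214.
z = (0.26948 − 0.27898)/0.01214 = -0.00950/0.01214 = -0.783.
p-value = 2·P(Z > 0.783) ≈ 0.4339.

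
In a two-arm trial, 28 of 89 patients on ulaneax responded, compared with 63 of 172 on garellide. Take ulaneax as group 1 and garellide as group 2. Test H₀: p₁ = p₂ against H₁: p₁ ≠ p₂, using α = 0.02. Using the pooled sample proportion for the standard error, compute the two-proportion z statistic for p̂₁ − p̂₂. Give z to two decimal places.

z = -0.83

p̂₁ = 28/89 ≈ 0.3146, p̂₂ = 63/172 ≈ 0.3663.
Pooled p̂ = (28+63)/(89+172) = 91/261 = 0.3487.
SE = √(0.227096 × 0.0170499) = 0.0622.
z = (0.3146 − 0.3663)/0.0622 = -0.0517/0.0622 = -0.83.
p-value = 2·P(Z > 0.830) ≈ 0.4063; since p > α = 0.02, fail to reject H₀.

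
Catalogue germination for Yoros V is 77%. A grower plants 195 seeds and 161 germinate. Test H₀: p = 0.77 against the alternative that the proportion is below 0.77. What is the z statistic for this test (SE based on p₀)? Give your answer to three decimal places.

z = 1.846

p̂ = 161/195 ≈ 0.82564.
Under H₀, SE = √(0.77·0.23/195) = √(0.000908205) = 0.03014.
z = (0.82564 − 0.77)/0.03014 = 0.05564/0.03014 = 1.846.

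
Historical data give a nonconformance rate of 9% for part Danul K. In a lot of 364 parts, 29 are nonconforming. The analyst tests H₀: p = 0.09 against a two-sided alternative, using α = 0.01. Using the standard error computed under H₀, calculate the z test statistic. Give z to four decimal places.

p̂ = 29/364 ≈ 0.0796703.
Under H₀, SE = √(0.09·0.91/364) = √(0.000225) = 0.0150000.
z = (0.0796703 − 0.09)/0.0150000 = -0.0103297/0.0150000 = -0.6886.
p-value = 2·P(Z > 0.689) ≈ 0.4910. With α = 0.01, fail to reject H₀.

z = -0.6886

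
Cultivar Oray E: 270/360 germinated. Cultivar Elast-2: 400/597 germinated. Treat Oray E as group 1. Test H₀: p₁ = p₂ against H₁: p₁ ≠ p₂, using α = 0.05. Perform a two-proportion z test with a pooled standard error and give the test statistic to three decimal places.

p̂₁ = 270/360 ≈ 0.750000, p̂₂ = 400/597 ≈ 0.670017.
Pooled p̂ = (270+400)/(360+597) = 670/957 = 0.700104.
SE = √(0.209958 × 0.00445282) = 0.030576.
z = (0.750000 − 0.670017)/0.030576 = 0.079983/0.030576 = 2.616.
p-value = 2·P(Z > 2.616) ≈ 0.0089, so at α = 0.05 we reject H₀.

z = 2.616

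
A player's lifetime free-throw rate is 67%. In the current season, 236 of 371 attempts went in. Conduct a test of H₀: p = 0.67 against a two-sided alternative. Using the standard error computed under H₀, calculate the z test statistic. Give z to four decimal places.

p̂ = 236/371 ≈ 0.636119.
SE = √(p₀(1−p₀)/n) = √(0.2211/371) = 0.024412.
z = (0.636119 − 0.67)/0.024412 = -0.033881/0.024412 = -1.3879.
Two-sided p-value ≈ 2·Φ(−1.388) = 0.1652.

z = -1.3879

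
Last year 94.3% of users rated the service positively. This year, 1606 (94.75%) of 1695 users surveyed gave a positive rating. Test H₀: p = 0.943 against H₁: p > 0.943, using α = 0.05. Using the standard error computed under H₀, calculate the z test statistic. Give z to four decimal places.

z = 0.7978

p̂ = 1606/1695 = 0.9474926.
Standard error under H₀: √(0.943×0.057/1695) = 0.0056313.
z = (0.9474926 − 0.943)/0.0056313 = 0.0044926/0.0056313 = 0.7978.
p-value = P(Z > 0.798) ≈ 0.2125. With α = 0.05, fail to reject H₀.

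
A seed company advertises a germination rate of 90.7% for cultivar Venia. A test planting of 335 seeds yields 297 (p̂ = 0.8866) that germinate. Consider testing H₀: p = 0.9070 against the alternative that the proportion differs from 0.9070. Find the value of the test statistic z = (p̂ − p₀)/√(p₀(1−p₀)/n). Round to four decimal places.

z = -1.2877

p̂ = 297/335 = 0.886567.
Under H₀, SE = √(0.907·0.093/335) = √(0.000251794) = 0.015868.
z = (0.886567 − 0.907)/0.015868 = -0.020433/0.015868 = -1.2877.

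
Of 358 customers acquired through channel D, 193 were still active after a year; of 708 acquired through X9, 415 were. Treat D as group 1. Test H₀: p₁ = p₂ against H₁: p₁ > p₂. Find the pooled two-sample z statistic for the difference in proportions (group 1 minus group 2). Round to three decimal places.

p̂₁ = 193/358 ≈ 0.53911, p̂₂ = 415/708 ≈ 0.58616.
Pooled p̂ = (193+415)/(358+708) = 608/1066 = 0.57036.
SE = √(p̂(1−p̂)(1/n₁+1/n₂)) = √(0.57036·0.42964·0.00420573) = √(0.00103061) = 0.03210.
z = (0.53911 − 0.58616)/0.03210 = -0.04705/0.03210 = -1.466.

z = -1.466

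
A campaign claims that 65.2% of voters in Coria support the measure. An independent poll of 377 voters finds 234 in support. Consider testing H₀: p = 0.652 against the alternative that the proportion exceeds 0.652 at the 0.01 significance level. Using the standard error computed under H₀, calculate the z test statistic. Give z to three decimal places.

z = -1.276

p̂ = 234/377 ≈ 0.62069.
Standard error under H₀: √(0.652×0.348/377) = 0.02453.
z = (0.62069 − 0.652)/0.02453 = -0.03131/0.02453 = -1.276.
p-value = P(Z > -1.276) ≈ 0.8991; since p > α = 0.01, fail to reject H₀.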